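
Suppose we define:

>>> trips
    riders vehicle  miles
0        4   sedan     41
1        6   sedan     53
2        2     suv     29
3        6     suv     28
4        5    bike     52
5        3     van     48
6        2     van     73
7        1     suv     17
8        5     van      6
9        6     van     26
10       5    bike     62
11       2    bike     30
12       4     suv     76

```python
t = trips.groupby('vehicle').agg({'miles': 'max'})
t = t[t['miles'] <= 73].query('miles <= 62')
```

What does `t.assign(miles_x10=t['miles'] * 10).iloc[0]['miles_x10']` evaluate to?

group by vehicle, max of miles:
         miles
vehicle       
bike        62
sedan       53
suv         76
van         73
filter rows where miles <= 73:
         miles
vehicle       
bike        62
sedan       53
van         73
filter rows where miles <= 62:
         miles
vehicle       
bike        62
sedan       53
add column miles_x10 = t['miles'] * 10:
         miles  miles_x10
vehicle                  
bike        62        620
sedan       53        530
Reading off the value at position 0, column 'miles_x10', we get 620.

620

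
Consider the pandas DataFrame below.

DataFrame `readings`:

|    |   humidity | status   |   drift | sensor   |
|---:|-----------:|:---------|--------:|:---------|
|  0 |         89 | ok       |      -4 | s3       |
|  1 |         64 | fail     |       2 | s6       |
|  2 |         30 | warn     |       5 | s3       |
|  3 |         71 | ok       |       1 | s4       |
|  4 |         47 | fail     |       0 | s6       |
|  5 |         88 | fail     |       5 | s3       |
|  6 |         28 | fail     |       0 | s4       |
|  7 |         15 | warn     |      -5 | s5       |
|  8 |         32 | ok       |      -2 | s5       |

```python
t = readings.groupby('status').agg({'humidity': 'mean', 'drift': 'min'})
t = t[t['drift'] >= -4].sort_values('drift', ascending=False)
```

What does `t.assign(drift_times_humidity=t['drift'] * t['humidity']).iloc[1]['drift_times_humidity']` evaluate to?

group by status: mean(humidity), min(drift):
        humidity  drift
status                 
fail       56.75      0
ok         64.00     -4
warn       22.50     -5
filter rows where drift >= -4:
        humidity  drift
status                 
fail       56.75      0
ok         64.00     -4
sort by drift descending:
        humidity  drift
status                 
fail       56.75      0
ok         64.00     -4
add column drift_times_humidity = t['drift'] * t['humidity']:
        humidity  drift  drift_times_humidity
status                                       
fail       56.75      0                   0.0
ok         64.00     -4                -256.0
Hence -256.0.

-256.0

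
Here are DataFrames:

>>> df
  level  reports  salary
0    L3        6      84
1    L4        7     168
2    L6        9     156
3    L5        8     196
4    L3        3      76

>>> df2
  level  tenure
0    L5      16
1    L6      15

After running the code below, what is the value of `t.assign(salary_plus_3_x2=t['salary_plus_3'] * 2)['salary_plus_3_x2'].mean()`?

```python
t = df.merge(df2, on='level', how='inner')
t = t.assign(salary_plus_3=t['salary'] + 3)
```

358.0

merge on 'level' (how='inner') → 2 rows:
  level  reports  salary  tenure
0    L6        9     156      15
1    L5        8     196      16
add column salary_plus_3 = t['salary'] + 3:
  level  reports  salary  tenure  salary_plus_3
0    L6        9     156      15            159
1    L5        8     196      16            199
add column salary_plus_3_x2 = t['salary_plus_3'] * 2:
  level  reports  salary  tenure  salary_plus_3  salary_plus_3_x2
0    L6        9     156      15            159               318
1    L5        8     196      16            199               398
mean of column 'salary_plus_3_x2' → 358.0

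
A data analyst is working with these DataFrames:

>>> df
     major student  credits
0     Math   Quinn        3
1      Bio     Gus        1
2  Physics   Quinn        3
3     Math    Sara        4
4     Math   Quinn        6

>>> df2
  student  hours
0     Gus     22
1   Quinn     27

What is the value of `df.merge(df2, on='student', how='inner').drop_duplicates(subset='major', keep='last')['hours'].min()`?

22

merge on 'student' (how='inner') → 4 rows:
     major student  credits  hours
0     Math   Quinn        3     27
1      Bio     Gus        1     22
2  Physics   Quinn        3     27
3     Math   Quinn        6     27
drop duplicate major (keep=last):
     major student  credits  hours
1      Bio     Gus        1     22
2  Physics   Quinn        3     27
3     Math   Quinn        6     27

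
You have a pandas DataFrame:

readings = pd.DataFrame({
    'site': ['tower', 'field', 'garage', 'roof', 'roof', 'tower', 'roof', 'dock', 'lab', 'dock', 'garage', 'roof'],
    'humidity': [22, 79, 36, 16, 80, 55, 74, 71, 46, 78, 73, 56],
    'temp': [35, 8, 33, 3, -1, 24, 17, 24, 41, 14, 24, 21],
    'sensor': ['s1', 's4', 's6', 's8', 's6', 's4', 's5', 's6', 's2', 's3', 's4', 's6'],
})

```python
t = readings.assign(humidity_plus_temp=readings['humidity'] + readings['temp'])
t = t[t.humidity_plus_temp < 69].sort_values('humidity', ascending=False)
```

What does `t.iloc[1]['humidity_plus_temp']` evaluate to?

add column humidity_plus_temp = readings['humidity'] + readings['temp']:
      site  humidity  temp sensor  humidity_plus_temp
0    tower        22    35     s1                  57
1    field        79     8     s4                  87
2   garage        36    33     s6                  69
3     roof        16     3     s8                  19
4     roof        80    -1     s6                  79
5    tower        55    24     s4                  79
6     roof        74    17     s5                  91
7     dock        71    24     s6                  95
8      lab        46    41     s2                  87
9     dock        78    14     s3                  92
10  garage        73    24     s4                  97
11    roof        56    21     s6                  77
filter rows where humidity_plus_temp < 69:
    site  humidity  temp sensor  humidity_plus_temp
0  tower        22    35     s1                  57
3   roof        16     3     s8                  19
sort by humidity descending:
    site  humidity  temp sensor  humidity_plus_temp
0  tower        22    35     s1                  57
3   roof        16     3     s8                  19
Reading off the value at position 1, column 'humidity_plus_temp', we get 19.

19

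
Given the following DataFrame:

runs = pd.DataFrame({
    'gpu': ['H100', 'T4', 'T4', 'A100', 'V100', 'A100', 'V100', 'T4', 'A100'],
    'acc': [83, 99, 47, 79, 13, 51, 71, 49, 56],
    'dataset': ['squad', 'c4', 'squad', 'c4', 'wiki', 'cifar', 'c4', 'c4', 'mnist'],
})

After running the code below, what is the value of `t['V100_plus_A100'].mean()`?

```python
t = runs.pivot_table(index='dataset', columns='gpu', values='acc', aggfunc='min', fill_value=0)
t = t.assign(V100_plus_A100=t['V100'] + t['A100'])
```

54.0

pivot: rows=dataset, cols=gpu, min(acc):
gpu      A100  H100  T4  V100
dataset                      
c4         79     0  49    71
cifar      51     0   0     0
mnist      56     0   0     0
squad       0    83  47     0
wiki        0     0   0    13
add column V100_plus_A100 = t['V100'] + t['A100']:
gpu      A100  H100  T4  V100  V100_plus_A100
dataset                                      
c4         79     0  49    71             150
cifar      51     0   0     0              51
mnist      56     0   0     0              56
squad       0    83  47     0               0
wiki        0     0   0    13              13
Reading off the mean of column 'V100_plus_A100', we get 54.0.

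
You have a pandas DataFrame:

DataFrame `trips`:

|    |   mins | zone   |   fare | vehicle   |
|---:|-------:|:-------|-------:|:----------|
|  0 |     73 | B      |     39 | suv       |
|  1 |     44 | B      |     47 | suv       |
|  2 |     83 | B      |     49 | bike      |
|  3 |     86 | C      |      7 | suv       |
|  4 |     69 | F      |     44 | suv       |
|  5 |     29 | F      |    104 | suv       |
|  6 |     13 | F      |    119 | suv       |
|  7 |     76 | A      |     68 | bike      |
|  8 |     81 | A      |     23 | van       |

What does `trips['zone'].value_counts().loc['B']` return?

value_counts of zone:
zone
B    3
F    3
A    2
C    1
Name: count, dtype: int64
Then the value at index 'B': 3

3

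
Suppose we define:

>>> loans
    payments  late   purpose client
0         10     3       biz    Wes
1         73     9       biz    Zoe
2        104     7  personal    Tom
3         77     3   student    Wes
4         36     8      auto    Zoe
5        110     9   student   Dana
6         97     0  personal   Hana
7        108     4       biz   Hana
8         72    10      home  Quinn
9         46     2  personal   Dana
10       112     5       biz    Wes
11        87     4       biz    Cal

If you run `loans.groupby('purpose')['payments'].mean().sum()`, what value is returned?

group by purpose, mean of payments:
purpose
auto        36.000000
biz         78.000000
home        72.000000
personal    82.333333
student     93.500000
Name: payments, dtype: float64
So sum() = 361.833333333.

361.833333333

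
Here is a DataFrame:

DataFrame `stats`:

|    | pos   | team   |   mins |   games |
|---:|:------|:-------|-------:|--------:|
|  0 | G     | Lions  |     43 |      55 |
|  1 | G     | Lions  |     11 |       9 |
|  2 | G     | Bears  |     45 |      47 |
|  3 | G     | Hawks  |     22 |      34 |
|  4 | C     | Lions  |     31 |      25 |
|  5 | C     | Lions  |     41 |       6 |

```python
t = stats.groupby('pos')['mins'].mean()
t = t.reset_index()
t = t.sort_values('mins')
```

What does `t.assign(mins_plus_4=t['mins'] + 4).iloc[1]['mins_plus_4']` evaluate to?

40.0

group by pos, mean of mins:
pos
C    36.00
G    30.25
Name: mins, dtype: float64
reset_index():
  pos   mins
0   C  36.00
1   G  30.25
sort by mins:
  pos   mins
1   G  30.25
0   C  36.00
add column mins_plus_4 = t['mins'] + 4:
  pos   mins  mins_plus_4
1   G  30.25        34.25
0   C  36.00        40.00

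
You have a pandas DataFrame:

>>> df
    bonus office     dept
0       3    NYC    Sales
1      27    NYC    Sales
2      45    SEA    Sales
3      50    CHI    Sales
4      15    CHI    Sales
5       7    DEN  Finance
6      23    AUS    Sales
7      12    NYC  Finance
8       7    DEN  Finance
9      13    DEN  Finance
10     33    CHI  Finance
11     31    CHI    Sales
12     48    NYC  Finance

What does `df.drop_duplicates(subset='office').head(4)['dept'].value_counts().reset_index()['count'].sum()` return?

drop duplicate office (keep=first):
   bonus office     dept
0      3    NYC    Sales
2     45    SEA    Sales
3     50    CHI    Sales
5      7    DEN  Finance
6     23    AUS    Sales
take first 4 rows:
   bonus office     dept
0      3    NYC    Sales
2     45    SEA    Sales
3     50    CHI    Sales
5      7    DEN  Finance
value_counts of dept:
dept
Sales      3
Finance    1
Name: count, dtype: int64
reset_index():
      dept  count
0    Sales      3
1  Finance      1
Reading off the sum of column 'count', we get 4.

4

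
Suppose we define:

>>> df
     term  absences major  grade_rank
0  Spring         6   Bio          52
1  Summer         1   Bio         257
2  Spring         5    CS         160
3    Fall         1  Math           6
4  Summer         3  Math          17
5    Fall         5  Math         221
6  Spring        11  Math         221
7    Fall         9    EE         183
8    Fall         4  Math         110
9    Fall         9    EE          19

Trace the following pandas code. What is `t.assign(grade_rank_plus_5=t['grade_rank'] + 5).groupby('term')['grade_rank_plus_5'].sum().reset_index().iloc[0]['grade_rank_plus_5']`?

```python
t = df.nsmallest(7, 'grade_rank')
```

take 7 rows with smallest grade_rank:
     term  absences major  grade_rank
3    Fall         1  Math           6
4  Summer         3  Math          17
9    Fall         9    EE          19
0  Spring         6   Bio          52
8    Fall         4  Math         110
2  Spring         5    CS         160
7    Fall         9    EE         183
add column grade_rank_plus_5 = t['grade_rank'] + 5:
     term  absences major  grade_rank  grade_rank_plus_5
3    Fall         1  Math           6                 11
4  Summer         3  Math          17                 22
9    Fall         9    EE          19                 24
0  Spring         6   Bio          52                 57
8    Fall         4  Math         110                115
2  Spring         5    CS         160                165
7    Fall         9    EE         183                188
group by term, sum of grade_rank_plus_5:
term
Fall      338
Spring    222
Summer     22
Name: grade_rank_plus_5, dtype: int64
reset_index():
     term  grade_rank_plus_5
0    Fall                338
1  Spring                222
2  Summer                 22
Reading off the value at position 0, column 'grade_rank_plus_5', we get 338.

338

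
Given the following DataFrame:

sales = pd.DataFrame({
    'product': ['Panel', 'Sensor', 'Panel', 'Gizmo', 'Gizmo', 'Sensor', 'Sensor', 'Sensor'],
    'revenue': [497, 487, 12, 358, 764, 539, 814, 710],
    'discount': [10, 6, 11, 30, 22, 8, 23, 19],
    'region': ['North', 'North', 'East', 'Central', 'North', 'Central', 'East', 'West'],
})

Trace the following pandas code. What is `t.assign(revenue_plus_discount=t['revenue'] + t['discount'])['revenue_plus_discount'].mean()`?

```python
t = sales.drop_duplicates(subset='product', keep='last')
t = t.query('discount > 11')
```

drop duplicate product (keep=last):
  product  revenue  discount region
2   Panel       12        11   East
4   Gizmo      764        22  North
7  Sensor      710        19   West
filter rows where discount > 11:
  product  revenue  discount region
4   Gizmo      764        22  North
7  Sensor      710        19   West
add column revenue_plus_discount = t['revenue'] + t['discount']:
  product  revenue  discount region  revenue_plus_discount
4   Gizmo      764        22  North                    786
7  Sensor      710        19   West                    729
mean of column 'revenue_plus_discount' → 757.5

757.5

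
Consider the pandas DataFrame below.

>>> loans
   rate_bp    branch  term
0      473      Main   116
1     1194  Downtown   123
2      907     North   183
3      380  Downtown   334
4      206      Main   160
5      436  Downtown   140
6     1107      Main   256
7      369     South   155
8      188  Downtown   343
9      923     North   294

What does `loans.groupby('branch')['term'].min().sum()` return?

577

group by branch, min of term:
branch
Downtown    123
Main        116
North       183
South       155
Name: term, dtype: int64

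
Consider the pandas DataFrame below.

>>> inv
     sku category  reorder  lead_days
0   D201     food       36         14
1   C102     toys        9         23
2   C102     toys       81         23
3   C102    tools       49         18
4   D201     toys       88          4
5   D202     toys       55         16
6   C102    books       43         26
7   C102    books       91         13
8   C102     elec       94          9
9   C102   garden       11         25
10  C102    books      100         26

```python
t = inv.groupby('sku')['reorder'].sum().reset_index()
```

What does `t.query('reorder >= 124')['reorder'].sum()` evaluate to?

602

group by sku, sum of reorder:
sku
C102    478
D201    124
D202     55
Name: reorder, dtype: int64
reset_index():
    sku  reorder
0  C102      478
1  D201      124
2  D202       55
filter rows where reorder >= 124:
    sku  reorder
0  C102      478
1  D201      124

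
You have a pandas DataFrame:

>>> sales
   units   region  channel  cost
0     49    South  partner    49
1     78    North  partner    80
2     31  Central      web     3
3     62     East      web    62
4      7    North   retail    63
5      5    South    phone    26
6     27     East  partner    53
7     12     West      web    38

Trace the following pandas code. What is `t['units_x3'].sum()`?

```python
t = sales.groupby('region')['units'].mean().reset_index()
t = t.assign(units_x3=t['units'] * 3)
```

471.0

group by region, mean of units:
region
Central    31.0
East       44.5
North      42.5
South      27.0
West       12.0
Name: units, dtype: float64
reset_index():
    region  units
0  Central   31.0
1     East   44.5
2    North   42.5
3    South   27.0
4     West   12.0
add column units_x3 = t['units'] * 3:
    region  units  units_x3
0  Central   31.0      93.0
1     East   44.5     133.5
2    North   42.5     127.5
3    South   27.0      81.0
4     West   12.0      36.0
So sum() = 471.0.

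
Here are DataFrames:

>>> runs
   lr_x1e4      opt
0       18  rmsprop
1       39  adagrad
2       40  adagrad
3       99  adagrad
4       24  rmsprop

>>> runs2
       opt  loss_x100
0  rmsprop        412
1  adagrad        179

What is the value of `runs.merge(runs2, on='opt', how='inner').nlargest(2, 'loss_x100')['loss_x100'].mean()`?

merge on 'opt' (how='inner') → 5 rows:
   lr_x1e4      opt  loss_x100
0       18  rmsprop        412
1       39  adagrad        179
2       40  adagrad        179
3       99  adagrad        179
4       24  rmsprop        412
take 2 rows with largest loss_x100:
   lr_x1e4      opt  loss_x100
0       18  rmsprop        412
4       24  rmsprop        412
Then the mean of column 'loss_x100': 412.0

412.0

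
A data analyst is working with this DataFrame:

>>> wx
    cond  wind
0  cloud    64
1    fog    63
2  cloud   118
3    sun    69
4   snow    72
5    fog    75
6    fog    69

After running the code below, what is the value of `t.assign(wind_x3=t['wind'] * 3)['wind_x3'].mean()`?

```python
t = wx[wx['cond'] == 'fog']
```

filter rows where cond == 'fog':
  cond  wind
1  fog    63
5  fog    75
6  fog    69
add column wind_x3 = t['wind'] * 3:
  cond  wind  wind_x3
1  fog    63      189
5  fog    75      225
6  fog    69      207
Then the mean of column 'wind_x3': 207.0

207.0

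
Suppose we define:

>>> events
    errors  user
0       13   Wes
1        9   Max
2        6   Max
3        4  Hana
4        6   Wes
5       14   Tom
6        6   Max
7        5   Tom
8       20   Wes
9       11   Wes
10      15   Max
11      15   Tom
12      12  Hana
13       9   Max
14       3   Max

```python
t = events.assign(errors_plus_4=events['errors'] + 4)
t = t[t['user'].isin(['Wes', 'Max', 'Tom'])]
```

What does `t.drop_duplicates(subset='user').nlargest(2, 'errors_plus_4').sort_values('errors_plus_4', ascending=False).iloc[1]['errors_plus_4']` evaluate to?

17

add column errors_plus_4 = events['errors'] + 4:
    errors  user  errors_plus_4
0       13   Wes             17
1        9   Max             13
2        6   Max             10
3        4  Hana              8
4        6   Wes             10
5       14   Tom             18
6        6   Max             10
7        5   Tom              9
8       20   Wes             24
9       11   Wes             15
10      15   Max             19
11      15   Tom             19
12      12  Hana             16
13       9   Max             13
14       3   Max              7
filter rows where user in ['Wes', 'Max', 'Tom']:
    errors user  errors_plus_4
0       13  Wes             17
1        9  Max             13
2        6  Max             10
4        6  Wes             10
5       14  Tom             18
6        6  Max             10
7        5  Tom              9
8       20  Wes             24
9       11  Wes             15
10      15  Max             19
11      15  Tom             19
13       9  Max             13
14       3  Max              7
drop duplicate user (keep=first):
   errors user  errors_plus_4
0      13  Wes             17
1       9  Max             13
5      14  Tom             18
take 2 rows with largest errors_plus_4:
   errors user  errors_plus_4
5      14  Tom             18
0      13  Wes             17
sort by errors_plus_4 descending:
   errors user  errors_plus_4
5      14  Tom             18
0      13  Wes             17
Then the value at position 1, column 'errors_plus_4': 17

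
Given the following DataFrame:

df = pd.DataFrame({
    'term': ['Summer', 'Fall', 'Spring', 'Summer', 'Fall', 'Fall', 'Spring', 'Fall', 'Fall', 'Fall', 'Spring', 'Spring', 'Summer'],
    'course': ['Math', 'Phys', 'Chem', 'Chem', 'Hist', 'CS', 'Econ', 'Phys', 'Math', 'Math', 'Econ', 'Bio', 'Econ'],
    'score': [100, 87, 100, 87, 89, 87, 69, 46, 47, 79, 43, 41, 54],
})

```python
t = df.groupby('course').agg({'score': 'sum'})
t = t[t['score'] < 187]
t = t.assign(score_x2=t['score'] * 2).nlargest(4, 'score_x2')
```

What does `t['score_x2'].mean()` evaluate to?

237.5

group by course, sum of score:
        score
course       
Bio        41
CS         87
Chem      187
Econ      166
Hist       89
Math      226
Phys      133
filter rows where score < 187:
        score
course       
Bio        41
CS         87
Econ      166
Hist       89
Phys      133
add column score_x2 = t['score'] * 2:
        score  score_x2
course                 
Bio        41        82
CS         87       174
Econ      166       332
Hist       89       178
Phys      133       266
take 4 rows with largest score_x2:
        score  score_x2
course                 
Econ      166       332
Phys      133       266
Hist       89       178
CS         87       174
Taking the mean of column 'score_x2' gives 237.5.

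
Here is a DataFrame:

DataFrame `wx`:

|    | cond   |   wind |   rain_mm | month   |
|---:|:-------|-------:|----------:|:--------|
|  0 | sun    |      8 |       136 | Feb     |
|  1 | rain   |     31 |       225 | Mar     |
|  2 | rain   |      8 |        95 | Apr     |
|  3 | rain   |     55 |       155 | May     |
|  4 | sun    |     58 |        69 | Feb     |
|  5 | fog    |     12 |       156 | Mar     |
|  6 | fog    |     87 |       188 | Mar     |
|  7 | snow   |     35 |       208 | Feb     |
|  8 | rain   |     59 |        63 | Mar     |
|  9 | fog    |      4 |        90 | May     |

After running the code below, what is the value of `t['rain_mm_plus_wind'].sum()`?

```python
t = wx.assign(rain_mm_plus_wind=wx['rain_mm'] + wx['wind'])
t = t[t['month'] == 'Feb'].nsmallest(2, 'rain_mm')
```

add column rain_mm_plus_wind = wx['rain_mm'] + wx['wind']:
   cond  wind  rain_mm month  rain_mm_plus_wind
0   sun     8      136   Feb                144
1  rain    31      225   Mar                256
2  rain     8       95   Apr                103
3  rain    55      155   May                210
4   sun    58       69   Feb                127
5   fog    12      156   Mar                168
6   fog    87      188   Mar                275
7  snow    35      208   Feb                243
8  rain    59       63   Mar                122
9   fog     4       90   May                 94
filter rows where month == 'Feb':
   cond  wind  rain_mm month  rain_mm_plus_wind
0   sun     8      136   Feb                144
4   sun    58       69   Feb                127
7  snow    35      208   Feb                243
take 2 rows with smallest rain_mm:
  cond  wind  rain_mm month  rain_mm_plus_wind
4  sun    58       69   Feb                127
0  sun     8      136   Feb                144

271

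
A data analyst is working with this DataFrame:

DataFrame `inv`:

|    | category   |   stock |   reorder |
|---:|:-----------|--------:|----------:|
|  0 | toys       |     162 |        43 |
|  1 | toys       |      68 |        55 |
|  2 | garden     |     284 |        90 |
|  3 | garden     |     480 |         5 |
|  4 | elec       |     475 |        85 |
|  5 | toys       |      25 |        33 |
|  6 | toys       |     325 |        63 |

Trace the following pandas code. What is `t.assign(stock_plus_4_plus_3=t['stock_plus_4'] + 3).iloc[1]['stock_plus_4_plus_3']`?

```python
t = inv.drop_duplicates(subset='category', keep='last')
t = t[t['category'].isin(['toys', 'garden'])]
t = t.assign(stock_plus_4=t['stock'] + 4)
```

drop duplicate category (keep=last):
  category  stock  reorder
3   garden    480        5
4     elec    475       85
6     toys    325       63
filter rows where category in ['toys', 'garden']:
  category  stock  reorder
3   garden    480        5
6     toys    325       63
add column stock_plus_4 = t['stock'] + 4:
  category  stock  reorder  stock_plus_4
3   garden    480        5           484
6     toys    325       63           329
add column stock_plus_4_plus_3 = t['stock_plus_4'] + 3:
  category  stock  reorder  stock_plus_4  stock_plus_4_plus_3
3   garden    480        5           484                  487
6     toys    325       63           329                  332

332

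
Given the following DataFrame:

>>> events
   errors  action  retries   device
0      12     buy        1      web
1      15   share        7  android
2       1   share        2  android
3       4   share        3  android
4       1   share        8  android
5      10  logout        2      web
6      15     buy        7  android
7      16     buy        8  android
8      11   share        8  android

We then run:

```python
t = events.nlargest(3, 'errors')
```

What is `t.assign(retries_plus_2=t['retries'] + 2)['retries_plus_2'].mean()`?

take 3 rows with largest errors:
   errors action  retries   device
7      16    buy        8  android
1      15  share        7  android
6      15    buy        7  android
add column retries_plus_2 = t['retries'] + 2:
   errors action  retries   device  retries_plus_2
7      16    buy        8  android              10
1      15  share        7  android               9
6      15    buy        7  android               9
Hence 9.33333333333.

9.33333333333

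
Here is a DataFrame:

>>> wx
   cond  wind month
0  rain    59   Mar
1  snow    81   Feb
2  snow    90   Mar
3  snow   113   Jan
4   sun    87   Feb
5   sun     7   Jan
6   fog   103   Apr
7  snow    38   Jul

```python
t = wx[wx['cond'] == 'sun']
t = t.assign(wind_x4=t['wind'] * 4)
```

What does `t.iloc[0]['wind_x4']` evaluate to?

filter rows where cond == 'sun':
  cond  wind month
4  sun    87   Feb
5  sun     7   Jan
add column wind_x4 = t['wind'] * 4:
  cond  wind month  wind_x4
4  sun    87   Feb      348
5  sun     7   Jan       28
value at position 0, column 'wind_x4' → 348

348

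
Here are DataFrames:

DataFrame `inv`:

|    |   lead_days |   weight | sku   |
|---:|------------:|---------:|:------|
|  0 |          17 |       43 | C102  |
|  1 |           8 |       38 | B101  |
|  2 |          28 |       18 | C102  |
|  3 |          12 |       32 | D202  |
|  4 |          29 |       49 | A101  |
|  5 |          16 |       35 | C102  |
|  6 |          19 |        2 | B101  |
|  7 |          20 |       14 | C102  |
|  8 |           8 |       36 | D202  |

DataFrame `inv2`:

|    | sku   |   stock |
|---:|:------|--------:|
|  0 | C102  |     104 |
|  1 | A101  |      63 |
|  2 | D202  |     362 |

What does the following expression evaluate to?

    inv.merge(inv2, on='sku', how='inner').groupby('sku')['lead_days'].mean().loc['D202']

merge on 'sku' (how='inner') → 7 rows:
   lead_days  weight   sku  stock
0         17      43  C102    104
1         28      18  C102    104
2         12      32  D202    362
3         29      49  A101     63
4         16      35  C102    104
5         20      14  C102    104
6          8      36  D202    362
group by sku, mean of lead_days:
sku
A101    29.00
C102    20.25
D202    10.00
Name: lead_days, dtype: float64

10.0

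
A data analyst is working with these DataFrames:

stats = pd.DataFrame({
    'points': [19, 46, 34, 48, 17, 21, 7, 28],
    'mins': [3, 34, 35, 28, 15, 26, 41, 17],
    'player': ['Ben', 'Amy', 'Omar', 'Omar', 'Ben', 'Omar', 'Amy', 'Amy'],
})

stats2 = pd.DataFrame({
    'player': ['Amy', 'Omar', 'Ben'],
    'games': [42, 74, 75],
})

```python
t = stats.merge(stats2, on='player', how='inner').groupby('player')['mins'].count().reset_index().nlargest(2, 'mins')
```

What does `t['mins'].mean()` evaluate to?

merge on 'player' (how='inner') → 8 rows:
   points  mins player  games
0      19     3    Ben     75
1      46    34    Amy     42
2      34    35   Omar     74
3      48    28   Omar     74
4      17    15    Ben     75
5      21    26   Omar     74
6       7    41    Amy     42
7      28    17    Amy     42
group by player, count of mins:
player
Amy     3
Ben     2
Omar    3
Name: mins, dtype: int64
reset_index():
  player  mins
0    Amy     3
1    Ben     2
2   Omar     3
take 2 rows with largest mins:
  player  mins
0    Amy     3
2   Omar     3
Taking the mean of column 'mins' gives 3.0.

3.0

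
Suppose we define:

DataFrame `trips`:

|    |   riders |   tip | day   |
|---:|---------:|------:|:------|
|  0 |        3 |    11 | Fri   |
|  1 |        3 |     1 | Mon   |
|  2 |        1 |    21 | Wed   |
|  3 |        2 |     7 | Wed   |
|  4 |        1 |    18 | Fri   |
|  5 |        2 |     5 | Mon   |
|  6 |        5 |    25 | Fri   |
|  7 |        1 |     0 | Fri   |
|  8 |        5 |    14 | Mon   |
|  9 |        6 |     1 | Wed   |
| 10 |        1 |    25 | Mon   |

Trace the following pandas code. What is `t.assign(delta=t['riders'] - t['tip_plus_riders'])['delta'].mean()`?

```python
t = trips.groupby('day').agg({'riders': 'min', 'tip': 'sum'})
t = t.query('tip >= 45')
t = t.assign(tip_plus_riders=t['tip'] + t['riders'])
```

group by day: min(riders), sum(tip):
     riders  tip
day             
Fri       1   54
Mon       1   45
Wed       1   29
filter rows where tip >= 45:
     riders  tip
day             
Fri       1   54
Mon       1   45
add column tip_plus_riders = t['tip'] + t['riders']:
     riders  tip  tip_plus_riders
day                              
Fri       1   54               55
Mon       1   45               46
add column delta = t['riders'] - t['tip_plus_riders']:
     riders  tip  tip_plus_riders  delta
day                                     
Fri       1   54               55    -54
Mon       1   45               46    -45
So mean() = -49.5.

-49.5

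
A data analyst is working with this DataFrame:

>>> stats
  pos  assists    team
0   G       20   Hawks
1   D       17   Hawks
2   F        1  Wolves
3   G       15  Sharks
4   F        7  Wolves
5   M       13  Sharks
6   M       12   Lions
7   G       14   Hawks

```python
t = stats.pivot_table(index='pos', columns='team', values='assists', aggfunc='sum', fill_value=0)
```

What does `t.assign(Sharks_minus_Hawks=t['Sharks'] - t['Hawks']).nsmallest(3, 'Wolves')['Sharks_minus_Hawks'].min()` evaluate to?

pivot: rows=pos, cols=team, sum(assists):
team  Hawks  Lions  Sharks  Wolves
pos                               
D        17      0       0       0
F         0      0       0       8
G        34      0      15       0
M         0     12      13       0
add column Sharks_minus_Hawks = t['Sharks'] - t['Hawks']:
team  Hawks  Lions  Sharks  Wolves  Sharks_minus_Hawks
pos                                                   
D        17      0       0       0                 -17
F         0      0       0       8                   0
G        34      0      15       0                 -19
M         0     12      13       0                  13
take 3 rows with smallest Wolves:
team  Hawks  Lions  Sharks  Wolves  Sharks_minus_Hawks
pos                                                   
D        17      0       0       0                 -17
G        34      0      15       0                 -19
M         0     12      13       0                  13
So min() = -19.

-19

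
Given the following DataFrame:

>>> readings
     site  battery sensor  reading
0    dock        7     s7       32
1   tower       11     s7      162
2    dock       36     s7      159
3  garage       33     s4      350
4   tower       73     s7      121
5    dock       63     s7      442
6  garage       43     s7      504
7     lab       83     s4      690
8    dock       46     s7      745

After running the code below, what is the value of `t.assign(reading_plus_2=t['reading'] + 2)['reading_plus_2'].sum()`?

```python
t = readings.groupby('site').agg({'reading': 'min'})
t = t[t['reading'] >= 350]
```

group by site, min of reading:
        reading
site           
dock         32
garage      350
lab         690
tower       121
filter rows where reading >= 350:
        reading
site           
garage      350
lab         690
add column reading_plus_2 = t['reading'] + 2:
        reading  reading_plus_2
site                           
garage      350             352
lab         690             692
Finally, sum of column 'reading_plus_2' = 1044.

1044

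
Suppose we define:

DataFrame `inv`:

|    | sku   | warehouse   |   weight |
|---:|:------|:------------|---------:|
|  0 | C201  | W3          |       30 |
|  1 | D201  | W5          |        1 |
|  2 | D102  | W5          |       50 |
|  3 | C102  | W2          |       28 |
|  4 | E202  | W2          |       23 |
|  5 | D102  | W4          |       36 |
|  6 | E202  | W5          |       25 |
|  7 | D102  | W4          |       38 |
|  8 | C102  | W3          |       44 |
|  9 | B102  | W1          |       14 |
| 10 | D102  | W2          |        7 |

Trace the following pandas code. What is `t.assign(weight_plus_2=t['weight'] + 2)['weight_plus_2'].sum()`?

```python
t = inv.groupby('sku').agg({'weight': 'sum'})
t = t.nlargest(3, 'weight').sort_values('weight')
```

257

group by sku, sum of weight:
      weight
sku         
B102      14
C102      72
C201      30
D102     131
D201       1
E202      48
take 3 rows with largest weight:
      weight
sku         
D102     131
C102      72
E202      48
sort by weight:
      weight
sku         
E202      48
C102      72
D102     131
add column weight_plus_2 = t['weight'] + 2:
      weight  weight_plus_2
sku                        
E202      48             50
C102      72             74
D102     131            133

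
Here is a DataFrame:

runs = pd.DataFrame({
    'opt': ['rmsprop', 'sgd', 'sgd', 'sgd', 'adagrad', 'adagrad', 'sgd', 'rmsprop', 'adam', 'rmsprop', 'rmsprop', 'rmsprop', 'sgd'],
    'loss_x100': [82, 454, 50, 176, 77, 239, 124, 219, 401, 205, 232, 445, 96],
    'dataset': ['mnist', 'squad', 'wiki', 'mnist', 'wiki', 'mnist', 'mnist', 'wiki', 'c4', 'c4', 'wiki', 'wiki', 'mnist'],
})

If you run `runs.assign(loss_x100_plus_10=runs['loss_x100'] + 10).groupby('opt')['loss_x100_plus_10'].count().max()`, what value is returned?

add column loss_x100_plus_10 = runs['loss_x100'] + 10:
        opt  loss_x100 dataset  loss_x100_plus_10
0   rmsprop         82   mnist                 92
1       sgd        454   squad                464
2       sgd         50    wiki                 60
3       sgd        176   mnist                186
4   adagrad         77    wiki                 87
5   adagrad        239   mnist                249
6       sgd        124   mnist                134
7   rmsprop        219    wiki                229
8      adam        401      c4                411
9   rmsprop        205      c4                215
10  rmsprop        232    wiki                242
11  rmsprop        445    wiki                455
12      sgd         96   mnist                106
group by opt, count of loss_x100_plus_10:
opt
adagrad    2
adam       1
rmsprop    5
sgd        5
Name: loss_x100_plus_10, dtype: int64

5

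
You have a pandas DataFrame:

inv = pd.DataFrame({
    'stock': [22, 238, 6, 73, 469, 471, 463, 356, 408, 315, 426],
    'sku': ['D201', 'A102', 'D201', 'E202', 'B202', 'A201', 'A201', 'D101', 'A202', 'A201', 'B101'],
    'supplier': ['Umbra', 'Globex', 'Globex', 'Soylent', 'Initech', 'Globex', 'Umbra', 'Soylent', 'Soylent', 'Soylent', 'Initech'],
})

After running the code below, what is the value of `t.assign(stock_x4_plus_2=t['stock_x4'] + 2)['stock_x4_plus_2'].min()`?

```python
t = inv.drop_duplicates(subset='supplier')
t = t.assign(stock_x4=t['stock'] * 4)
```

drop duplicate supplier (keep=first):
   stock   sku supplier
0     22  D201    Umbra
1    238  A102   Globex
3     73  E202  Soylent
4    469  B202  Initech
add column stock_x4 = t['stock'] * 4:
   stock   sku supplier  stock_x4
0     22  D201    Umbra        88
1    238  A102   Globex       952
3     73  E202  Soylent       292
4    469  B202  Initech      1876
add column stock_x4_plus_2 = t['stock_x4'] + 2:
   stock   sku supplier  stock_x4  stock_x4_plus_2
0     22  D201    Umbra        88               90
1    238  A102   Globex       952              954
3     73  E202  Soylent       292              294
4    469  B202  Initech      1876             1878
Hence 90.

90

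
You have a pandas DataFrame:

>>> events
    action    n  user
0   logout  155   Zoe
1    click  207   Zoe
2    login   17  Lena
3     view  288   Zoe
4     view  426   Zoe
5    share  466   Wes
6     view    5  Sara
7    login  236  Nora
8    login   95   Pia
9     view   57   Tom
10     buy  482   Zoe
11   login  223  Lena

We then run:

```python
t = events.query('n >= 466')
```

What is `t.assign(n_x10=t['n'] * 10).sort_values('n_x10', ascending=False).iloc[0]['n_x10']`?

filter rows where n >= 466:
   action    n user
5   share  466  Wes
10    buy  482  Zoe
add column n_x10 = t['n'] * 10:
   action    n user  n_x10
5   share  466  Wes   4660
10    buy  482  Zoe   4820
sort by n_x10 descending:
   action    n user  n_x10
10    buy  482  Zoe   4820
5   share  466  Wes   4660

4820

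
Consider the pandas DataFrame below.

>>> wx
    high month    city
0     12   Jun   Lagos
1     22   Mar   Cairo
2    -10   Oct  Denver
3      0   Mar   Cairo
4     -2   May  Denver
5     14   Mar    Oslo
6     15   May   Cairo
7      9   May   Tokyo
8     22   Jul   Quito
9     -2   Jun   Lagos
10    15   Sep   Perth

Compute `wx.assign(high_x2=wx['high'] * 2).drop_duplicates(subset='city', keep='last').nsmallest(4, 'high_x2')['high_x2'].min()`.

-4

add column high_x2 = wx['high'] * 2:
    high month    city  high_x2
0     12   Jun   Lagos       24
1     22   Mar   Cairo       44
2    -10   Oct  Denver      -20
3      0   Mar   Cairo        0
4     -2   May  Denver       -4
5     14   Mar    Oslo       28
6     15   May   Cairo       30
7      9   May   Tokyo       18
8     22   Jul   Quito       44
9     -2   Jun   Lagos       -4
10    15   Sep   Perth       30
drop duplicate city (keep=last):
    high month    city  high_x2
4     -2   May  Denver       -4
5     14   Mar    Oslo       28
6     15   May   Cairo       30
7      9   May   Tokyo       18
8     22   Jul   Quito       44
9     -2   Jun   Lagos       -4
10    15   Sep   Perth       30
take 4 rows with smallest high_x2:
   high month    city  high_x2
4    -2   May  Denver       -4
9    -2   Jun   Lagos       -4
7     9   May   Tokyo       18
5    14   Mar    Oslo       28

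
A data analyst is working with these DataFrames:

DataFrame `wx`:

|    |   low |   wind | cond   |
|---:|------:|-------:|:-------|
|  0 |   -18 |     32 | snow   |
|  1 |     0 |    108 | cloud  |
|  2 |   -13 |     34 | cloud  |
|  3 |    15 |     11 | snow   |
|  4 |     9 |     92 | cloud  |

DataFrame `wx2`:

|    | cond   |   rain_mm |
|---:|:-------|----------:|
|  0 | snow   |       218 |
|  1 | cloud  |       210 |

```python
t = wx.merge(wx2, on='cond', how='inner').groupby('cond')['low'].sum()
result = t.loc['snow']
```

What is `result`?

merge on 'cond' (how='inner') → 5 rows:
   low  wind   cond  rain_mm
0  -18    32   snow      218
1    0   108  cloud      210
2  -13    34  cloud      210
3   15    11   snow      218
4    9    92  cloud      210
group by cond, sum of low:
cond
cloud   -4
snow    -3
Name: low, dtype: int64
Reading off the value at index 'snow', we get -3.

-3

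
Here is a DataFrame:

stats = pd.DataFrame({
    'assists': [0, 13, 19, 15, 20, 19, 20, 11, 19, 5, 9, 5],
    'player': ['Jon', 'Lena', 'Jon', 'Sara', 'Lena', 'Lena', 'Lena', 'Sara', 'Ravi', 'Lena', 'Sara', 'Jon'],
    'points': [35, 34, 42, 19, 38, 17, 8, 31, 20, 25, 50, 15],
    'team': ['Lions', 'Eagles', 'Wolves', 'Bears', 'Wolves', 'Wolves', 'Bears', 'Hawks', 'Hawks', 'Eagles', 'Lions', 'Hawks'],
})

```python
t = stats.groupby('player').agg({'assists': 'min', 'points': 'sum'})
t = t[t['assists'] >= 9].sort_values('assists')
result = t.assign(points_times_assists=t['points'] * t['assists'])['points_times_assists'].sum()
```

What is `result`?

group by player: min(assists), sum(points):
        assists  points
player                 
Jon           0      92
Lena          5     122
Ravi         19      20
Sara          9     100
filter rows where assists >= 9:
        assists  points
player                 
Ravi         19      20
Sara          9     100
sort by assists:
        assists  points
player                 
Sara          9     100
Ravi         19      20
add column points_times_assists = t['points'] * t['assists']:
        assists  points  points_times_assists
player                                       
Sara          9     100                   900
Ravi         19      20                   380
Then the sum of column 'points_times_assists': 1280

1280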